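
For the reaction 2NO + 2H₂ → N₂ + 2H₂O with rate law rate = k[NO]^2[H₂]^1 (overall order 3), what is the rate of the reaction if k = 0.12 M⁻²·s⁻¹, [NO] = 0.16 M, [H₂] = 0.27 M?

0.0008294 M/s

Step 1: The rate law is rate = k[NO]^2[H₂]^1, overall order = 2+1 = 3
Step 2: Substitute values: rate = 0.12 × (0.16)^2 × (0.27)^1
Step 3: rate = 0.12 × 0.0256 × 0.27 = 0.00082944 M/s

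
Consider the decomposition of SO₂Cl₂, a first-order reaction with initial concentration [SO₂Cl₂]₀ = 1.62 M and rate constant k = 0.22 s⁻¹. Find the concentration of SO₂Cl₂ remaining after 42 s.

0.0001573 M

Step 1: For a first-order reaction: [SO₂Cl₂] = [SO₂Cl₂]₀ × e^(-kt)
Step 2: [SO₂Cl₂] = 1.62 × e^(-0.22 × 42)
Step 3: [SO₂Cl₂] = 1.62 × e^(-9.24)
Step 4: [SO₂Cl₂] = 1.62 × 9.70776e-05 = 0.0001573 M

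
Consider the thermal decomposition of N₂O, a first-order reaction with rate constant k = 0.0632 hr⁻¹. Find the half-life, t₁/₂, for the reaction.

10.97 hr

Step 1: For a first-order reaction, t₁/₂ = ln(2)/k
Step 2: t₁/₂ = ln(2)/0.0632
Step 3: t₁/₂ = 0.6931/0.0632 = 10.97 hr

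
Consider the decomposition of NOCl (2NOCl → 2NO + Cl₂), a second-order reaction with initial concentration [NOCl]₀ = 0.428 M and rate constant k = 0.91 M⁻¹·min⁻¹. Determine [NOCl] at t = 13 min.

0.07059 M

Step 1: For a second-order reaction: 1/[NOCl] = 1/[NOCl]₀ + kt
Step 2: 1/[NOCl] = 1/0.428 + 0.91 × 13
Step 3: 1/[NOCl] = 2.336 + 11.83 = 14.17
Step 4: [NOCl] = 1/14.17 = 0.07059 M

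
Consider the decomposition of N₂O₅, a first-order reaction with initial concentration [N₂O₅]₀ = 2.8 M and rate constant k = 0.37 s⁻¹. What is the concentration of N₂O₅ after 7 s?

0.2101 M

Step 1: For a first-order reaction: [N₂O₅] = [N₂O₅]₀ × e^(-kt)
Step 2: [N₂O₅] = 2.8 × e^(-0.37 × 7)
Step 3: [N₂O₅] = 2.8 × e^(-2.59)
Step 4: [N₂O₅] = 2.8 × 0.07502 = 0.2101 M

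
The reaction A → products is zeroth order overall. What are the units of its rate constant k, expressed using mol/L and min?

mol/L·min⁻¹

Step 1: For overall order n, rate = k × (concentration)^n.
Step 2: Rate has units mol/L·min⁻¹; concentration term has units (mol/L)^0.
Step 3: k = rate / (concentration)^n, so units of k = (mol/L)^(1-0)·min⁻¹ = mol/L·min⁻¹.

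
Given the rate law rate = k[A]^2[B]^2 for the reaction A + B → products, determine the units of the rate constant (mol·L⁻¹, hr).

(mol·L⁻¹)⁻³·hr⁻¹

Step 1: Overall order = 2 + 2 = 4.
Step 2: rate has units mol·L⁻¹·hr⁻¹; [A]^2[B]^2 has units (mol·L⁻¹)^4.
Step 3: k = rate/([A]^2[B]^2), so units of k = (mol·L⁻¹)^(1-4)·hr⁻¹ = (mol·L⁻¹)⁻³·hr⁻¹.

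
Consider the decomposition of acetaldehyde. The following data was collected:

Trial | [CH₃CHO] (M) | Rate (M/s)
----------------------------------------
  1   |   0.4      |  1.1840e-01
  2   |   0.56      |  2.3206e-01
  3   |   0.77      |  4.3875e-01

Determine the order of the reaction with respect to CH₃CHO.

second order (2)

Step 1: Compare trials to find order n where rate₂/rate₁ = ([CH₃CHO]₂/[CH₃CHO]₁)^n
Step 2: rate₂/rate₁ = 2.3206e-01/1.1840e-01 = 1.96
Step 3: [CH₃CHO]₂/[CH₃CHO]₁ = 0.56/0.4 = 1.4
Step 4: n = ln(1.96)/ln(1.4) = 2.00 ≈ 2
Step 5: The reaction is second order in CH₃CHO.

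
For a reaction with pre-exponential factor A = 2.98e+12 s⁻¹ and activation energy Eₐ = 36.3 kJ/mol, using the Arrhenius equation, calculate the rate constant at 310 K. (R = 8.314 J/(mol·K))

2.28e+06 s⁻¹

Step 1: Use the Arrhenius equation: k = A × exp(-Eₐ/RT)
Step 2: Convert Eₐ to J/mol: 36.3 kJ/mol = 36300 J/mol
Step 3: Calculate the exponent: -Eₐ/(RT) = -36300/(8.314 × 310) = -14.08429
Step 4: k = 2.98e+12 × exp(-14.08429)
Step 5: k = 2.98e+12 × 7.64312e-07 = 2.2776e+06 s⁻¹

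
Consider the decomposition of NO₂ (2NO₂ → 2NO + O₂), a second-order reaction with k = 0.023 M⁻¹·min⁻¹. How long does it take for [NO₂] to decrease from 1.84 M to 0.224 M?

170.5 min

Step 1: For second-order: t = (1/[NO₂] - 1/[NO₂]₀)/k
Step 2: t = (1/0.224 - 1/1.84)/0.023
Step 3: t = (4.464 - 0.5435)/0.023
Step 4: t = 3.921/0.023 = 170.5 min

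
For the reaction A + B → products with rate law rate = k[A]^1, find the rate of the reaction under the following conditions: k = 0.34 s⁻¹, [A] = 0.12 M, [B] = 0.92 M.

0.0408 M/s

Step 1: The rate law is rate = k[A]^1
Step 2: Note that the rate does not depend on [B] (zero order in B).
Step 3: rate = 0.34 × (0.12)^1 = 0.0408 M/s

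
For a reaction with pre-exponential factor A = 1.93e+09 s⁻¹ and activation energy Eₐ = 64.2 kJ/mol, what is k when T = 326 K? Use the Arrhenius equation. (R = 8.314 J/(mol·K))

9.97e-02 s⁻¹

Step 1: Use the Arrhenius equation: k = A × exp(-Eₐ/RT)
Step 2: Convert Eₐ to J/mol: 64.2 kJ/mol = 64200 J/mol
Step 3: Calculate the exponent: -Eₐ/(RT) = -64200/(8.314 × 326) = -23.68686
Step 4: k = 1.93e+09 × exp(-23.68686)
Step 5: k = 1.93e+09 × 5.16330e-11 = 9.9652e-02 s⁻¹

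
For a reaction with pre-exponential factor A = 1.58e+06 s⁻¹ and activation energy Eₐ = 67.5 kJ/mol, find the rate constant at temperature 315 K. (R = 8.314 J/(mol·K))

1.01e-05 s⁻¹

Step 1: Use the Arrhenius equation: k = A × exp(-Eₐ/RT)
Step 2: Convert Eₐ to J/mol: 67.5 kJ/mol = 67500 J/mol
Step 3: Calculate the exponent: -Eₐ/(RT) = -67500/(8.314 × 315) = -25.77408
Step 4: k = 1.58e+06 × exp(-25.77408)
Step 5: k = 1.58e+06 × 6.40412e-12 = 1.0119e-05 s⁻¹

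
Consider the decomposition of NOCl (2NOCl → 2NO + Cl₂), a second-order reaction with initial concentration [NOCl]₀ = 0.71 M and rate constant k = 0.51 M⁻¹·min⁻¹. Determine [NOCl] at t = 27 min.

0.06588 M

Step 1: For a second-order reaction: 1/[NOCl] = 1/[NOCl]₀ + kt
Step 2: 1/[NOCl] = 1/0.71 + 0.51 × 27
Step 3: 1/[NOCl] = 1.408 + 13.77 = 15.18
Step 4: [NOCl] = 1/15.18 = 0.06588 M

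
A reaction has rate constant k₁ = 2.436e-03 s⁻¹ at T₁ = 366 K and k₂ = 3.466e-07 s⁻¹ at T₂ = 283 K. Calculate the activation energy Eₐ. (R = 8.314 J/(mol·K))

91.9 kJ/mol

Step 1: Use the two-temperature Arrhenius form: ln(k₂/k₁) = -Eₐ/R × (1/T₂ - 1/T₁)
Step 2: ln(k₂/k₁) = ln(3.466e-07/2.436e-03) = ln(0.000142282) = -8.8577
Step 3: 1/T₂ - 1/T₁ = 1/283 - 1/366 = 8.013285e-04 K⁻¹
Step 4: Eₐ = -R × ln(k₂/k₁) / (1/T₂ - 1/T₁) = -8.314 × -8.8577 / 8.013285e-04
Step 5: Eₐ = 9.1901e+04 J/mol = 91.9 kJ/mol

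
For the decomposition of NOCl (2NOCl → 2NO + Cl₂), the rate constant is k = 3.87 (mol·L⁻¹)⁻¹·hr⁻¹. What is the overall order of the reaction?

second order (2)

Step 1: The units of k for an nth-order reaction are (concentration)^(1-n)·(time)⁻¹.
Step 2: Here k has units (mol·L⁻¹)⁻¹·hr⁻¹, so the concentration exponent is -1.
Step 3: 1 - n = -1 ⇒ n = 2. The reaction is second order.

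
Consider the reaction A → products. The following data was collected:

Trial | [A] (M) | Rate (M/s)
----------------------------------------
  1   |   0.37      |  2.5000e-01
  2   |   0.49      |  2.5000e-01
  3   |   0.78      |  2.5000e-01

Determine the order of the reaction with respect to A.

zeroth order (0)

Step 1: Compare trials - when concentration changes, rate stays constant.
Step 2: rate₂/rate₁ = 2.5000e-01/2.5000e-01 = 1
Step 3: [A]₂/[A]₁ = 0.49/0.37 = 1.324
Step 4: Since rate ratio ≈ (conc ratio)^0, the reaction is zeroth order.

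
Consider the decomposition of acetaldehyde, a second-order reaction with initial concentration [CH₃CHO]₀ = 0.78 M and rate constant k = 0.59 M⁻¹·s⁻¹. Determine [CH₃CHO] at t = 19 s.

0.08005 M

Step 1: For a second-order reaction: 1/[CH₃CHO] = 1/[CH₃CHO]₀ + kt
Step 2: 1/[CH₃CHO] = 1/0.78 + 0.59 × 19
Step 3: 1/[CH₃CHO] = 1.282 + 11.21 = 12.49
Step 4: [CH₃CHO] = 1/12.49 = 0.08005 M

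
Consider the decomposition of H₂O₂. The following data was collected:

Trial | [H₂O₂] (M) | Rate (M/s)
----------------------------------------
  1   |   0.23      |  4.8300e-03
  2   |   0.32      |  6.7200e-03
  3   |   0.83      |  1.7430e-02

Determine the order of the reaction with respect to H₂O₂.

first order (1)

Step 1: Compare trials to find order n where rate₂/rate₁ = ([H₂O₂]₂/[H₂O₂]₁)^n
Step 2: rate₂/rate₁ = 6.7200e-03/4.8300e-03 = 1.391
Step 3: [H₂O₂]₂/[H₂O₂]₁ = 0.32/0.23 = 1.391
Step 4: n = ln(1.391)/ln(1.391) = 1.00 ≈ 1
Step 5: The reaction is first order in H₂O₂.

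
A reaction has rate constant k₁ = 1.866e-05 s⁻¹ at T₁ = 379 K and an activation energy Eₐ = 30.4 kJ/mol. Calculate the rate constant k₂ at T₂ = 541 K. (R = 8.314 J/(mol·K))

3.354e-04 s⁻¹

Step 1: Use the two-temperature Arrhenius form: ln(k₂/k₁) = -Eₐ/R × (1/T₂ - 1/T₁)
Step 2: Convert Eₐ to J/mol: 30.4 kJ/mol = 30400 J/mol
Step 3: 1/T₂ - 1/T₁ = 1/541 - 1/379 = -7.900936e-04 K⁻¹
Step 4: ln(k₂/k₁) = -30400/8.314 × -7.900936e-04 = 2.88896
Step 5: k₂ = k₁ × exp(2.88896) = 1.866e-05 × 1.79746e+01 = 3.354e-04 s⁻¹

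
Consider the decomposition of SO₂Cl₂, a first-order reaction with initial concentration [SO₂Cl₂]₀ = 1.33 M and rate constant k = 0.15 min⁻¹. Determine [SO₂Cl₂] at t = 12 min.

0.2198 M

Step 1: For a first-order reaction: [SO₂Cl₂] = [SO₂Cl₂]₀ × e^(-kt)
Step 2: [SO₂Cl₂] = 1.33 × e^(-0.15 × 12)
Step 3: [SO₂Cl₂] = 1.33 × e^(-1.8)
Step 4: [SO₂Cl₂] = 1.33 × 0.165299 = 0.2198 M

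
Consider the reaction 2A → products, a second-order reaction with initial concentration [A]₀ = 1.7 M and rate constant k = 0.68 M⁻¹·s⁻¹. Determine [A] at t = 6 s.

0.2142 M

Step 1: For a second-order reaction: 1/[A] = 1/[A]₀ + kt
Step 2: 1/[A] = 1/1.7 + 0.68 × 6
Step 3: 1/[A] = 0.5882 + 4.08 = 4.668
Step 4: [A] = 1/4.668 = 0.2142 M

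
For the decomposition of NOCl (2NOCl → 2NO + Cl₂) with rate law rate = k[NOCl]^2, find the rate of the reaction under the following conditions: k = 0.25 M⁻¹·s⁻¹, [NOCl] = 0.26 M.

0.0169 M/s

Step 1: Identify the rate law: rate = k[NOCl]^2
Step 2: Substitute values: rate = 0.25 × (0.26)^2
Step 3: Calculate: rate = 0.25 × 0.0676 = 0.0169 M/s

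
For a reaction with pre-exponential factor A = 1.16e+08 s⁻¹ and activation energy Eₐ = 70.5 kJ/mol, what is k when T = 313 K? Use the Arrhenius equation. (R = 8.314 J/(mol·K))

1.99e-04 s⁻¹

Step 1: Use the Arrhenius equation: k = A × exp(-Eₐ/RT)
Step 2: Convert Eₐ to J/mol: 70.5 kJ/mol = 70500 J/mol
Step 3: Calculate the exponent: -Eₐ/(RT) = -70500/(8.314 × 313) = -27.09161
Step 4: k = 1.16e+08 × exp(-27.09161)
Step 5: k = 1.16e+08 × 1.71500e-12 = 1.9894e-04 s⁻¹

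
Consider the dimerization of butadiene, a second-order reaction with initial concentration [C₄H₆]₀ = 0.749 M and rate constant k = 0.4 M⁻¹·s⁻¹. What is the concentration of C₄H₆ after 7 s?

0.2418 M

Step 1: For a second-order reaction: 1/[C₄H₆] = 1/[C₄H₆]₀ + kt
Step 2: 1/[C₄H₆] = 1/0.749 + 0.4 × 7
Step 3: 1/[C₄H₆] = 1.335 + 2.8 = 4.135
Step 4: [C₄H₆] = 1/4.135 = 0.2418 M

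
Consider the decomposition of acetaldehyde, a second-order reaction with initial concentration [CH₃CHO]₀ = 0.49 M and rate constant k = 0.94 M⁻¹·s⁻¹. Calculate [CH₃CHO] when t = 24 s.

0.04065 M

Step 1: For a second-order reaction: 1/[CH₃CHO] = 1/[CH₃CHO]₀ + kt
Step 2: 1/[CH₃CHO] = 1/0.49 + 0.94 × 24
Step 3: 1/[CH₃CHO] = 2.041 + 22.56 = 24.6
Step 4: [CH₃CHO] = 1/24.6 = 0.04065 M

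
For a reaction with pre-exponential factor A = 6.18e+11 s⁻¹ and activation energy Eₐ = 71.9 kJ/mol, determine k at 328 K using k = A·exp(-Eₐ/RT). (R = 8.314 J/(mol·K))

2.19e+00 s⁻¹

Step 1: Use the Arrhenius equation: k = A × exp(-Eₐ/RT)
Step 2: Convert Eₐ to J/mol: 71.9 kJ/mol = 71900 J/mol
Step 3: Calculate the exponent: -Eₐ/(RT) = -71900/(8.314 × 328) = -26.36605
Step 4: k = 6.18e+11 × exp(-26.36605)
Step 5: k = 6.18e+11 × 3.54299e-12 = 2.1896e+00 s⁻¹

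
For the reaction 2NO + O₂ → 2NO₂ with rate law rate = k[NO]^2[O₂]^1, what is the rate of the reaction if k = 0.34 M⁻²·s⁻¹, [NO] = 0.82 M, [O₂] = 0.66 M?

0.1509 M/s

Step 1: The rate law is rate = k[NO]^2[O₂]^1
Step 2: Substitute: rate = 0.34 × (0.82)^2 × (0.66)^1
Step 3: rate = 0.34 × 0.6724 × 0.66 = 0.150887 M/s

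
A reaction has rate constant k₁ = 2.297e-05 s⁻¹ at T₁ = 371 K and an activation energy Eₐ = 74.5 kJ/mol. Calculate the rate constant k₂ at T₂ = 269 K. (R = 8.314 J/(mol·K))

2.419e-09 s⁻¹

Step 1: Use the two-temperature Arrhenius form: ln(k₂/k₁) = -Eₐ/R × (1/T₂ - 1/T₁)
Step 2: Convert Eₐ to J/mol: 74.5 kJ/mol = 74500 J/mol
Step 3: 1/T₂ - 1/T₁ = 1/269 - 1/371 = 1.022054e-03 K⁻¹
Step 4: ln(k₂/k₁) = -74500/8.314 × 1.022054e-03 = -9.15841
Step 5: k₂ = k₁ × exp(-9.15841) = 2.297e-05 × 1.05330e-04 = 2.419e-09 s⁻¹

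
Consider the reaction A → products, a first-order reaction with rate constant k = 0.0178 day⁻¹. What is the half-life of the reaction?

38.94 day

Step 1: For a first-order reaction, t₁/₂ = ln(2)/k
Step 2: t₁/₂ = ln(2)/0.0178
Step 3: t₁/₂ = 0.6931/0.0178 = 38.94 day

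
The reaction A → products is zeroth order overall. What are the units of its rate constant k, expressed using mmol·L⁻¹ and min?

mmol·L⁻¹·min⁻¹

Step 1: For overall order n, rate = k × (concentration)^n.
Step 2: Rate has units mmol·L⁻¹·min⁻¹; concentration term has units (mmol·L⁻¹)^0.
Step 3: k = rate / (concentration)^n, so units of k = (mmol·L⁻¹)^(1-0)·min⁻¹ = mmol·L⁻¹·min⁻¹.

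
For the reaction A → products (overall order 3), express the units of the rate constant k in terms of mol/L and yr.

(mol/L)⁻²·yr⁻¹

Step 1: For overall order n, rate = k × (concentration)^n.
Step 2: Rate has units mol/L·yr⁻¹; concentration term has units (mol/L)^3.
Step 3: k = rate / (concentration)^n, so units of k = (mol/L)^(1-3)·yr⁻¹ = (mol/L)⁻²·yr⁻¹.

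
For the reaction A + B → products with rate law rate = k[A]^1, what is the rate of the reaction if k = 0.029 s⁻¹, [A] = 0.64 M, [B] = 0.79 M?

0.01856 M/s

Step 1: The rate law is rate = k[A]^1
Step 2: Note that the rate does not depend on [B] (zero order in B).
Step 3: rate = 0.029 × (0.64)^1 = 0.01856 M/s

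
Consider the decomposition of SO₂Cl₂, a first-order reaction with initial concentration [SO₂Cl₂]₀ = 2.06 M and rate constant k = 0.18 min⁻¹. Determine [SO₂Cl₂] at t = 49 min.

0.0003044 M

Step 1: For a first-order reaction: [SO₂Cl₂] = [SO₂Cl₂]₀ × e^(-kt)
Step 2: [SO₂Cl₂] = 2.06 × e^(-0.18 × 49)
Step 3: [SO₂Cl₂] = 2.06 × e^(-8.82)
Step 4: [SO₂Cl₂] = 2.06 × 0.000147748 = 0.0003044 M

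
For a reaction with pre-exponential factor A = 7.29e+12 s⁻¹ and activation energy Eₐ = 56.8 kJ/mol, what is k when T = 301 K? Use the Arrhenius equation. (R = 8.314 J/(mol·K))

1.01e+03 s⁻¹

Step 1: Use the Arrhenius equation: k = A × exp(-Eₐ/RT)
Step 2: Convert Eₐ to J/mol: 56.8 kJ/mol = 56800 J/mol
Step 3: Calculate the exponent: -Eₐ/(RT) = -56800/(8.314 × 301) = -22.69718
Step 4: k = 7.29e+12 × exp(-22.69718)
Step 5: k = 7.29e+12 × 1.38912e-10 = 1.0127e+03 s⁻¹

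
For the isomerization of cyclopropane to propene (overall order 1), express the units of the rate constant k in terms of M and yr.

yr⁻¹

Step 1: For overall order n, rate = k × (concentration)^n.
Step 2: Rate has units M·yr⁻¹; concentration term has units M^1.
Step 3: k = rate / (concentration)^n, so units of k = M^(1-1)·yr⁻¹ = yr⁻¹.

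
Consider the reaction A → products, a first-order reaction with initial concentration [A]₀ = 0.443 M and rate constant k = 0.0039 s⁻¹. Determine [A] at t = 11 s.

0.4244 M

Step 1: For a first-order reaction: [A] = [A]₀ × e^(-kt)
Step 2: [A] = 0.443 × e^(-0.0039 × 11)
Step 3: [A] = 0.443 × e^(-0.0429)
Step 4: [A] = 0.443 × 0.958007 = 0.4244 M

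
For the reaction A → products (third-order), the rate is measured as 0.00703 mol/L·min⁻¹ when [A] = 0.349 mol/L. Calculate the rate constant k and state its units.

0.1654 (mol/L)⁻²·min⁻¹

Step 1: rate = k[A]^3, so k = rate / [A]^3.
Step 2: k = 0.00703 / (0.349)^3 = 0.00703 / 0.04251.
Step 3: k = 0.1654 (mol/L)⁻²·min⁻¹.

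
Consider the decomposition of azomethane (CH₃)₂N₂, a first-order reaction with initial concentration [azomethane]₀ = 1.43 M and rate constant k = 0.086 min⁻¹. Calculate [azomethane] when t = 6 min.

0.8536 M

Step 1: For a first-order reaction: [azomethane] = [azomethane]₀ × e^(-kt)
Step 2: [azomethane] = 1.43 × e^(-0.086 × 6)
Step 3: [azomethane] = 1.43 × e^(-0.516)
Step 4: [azomethane] = 1.43 × 0.596903 = 0.8536 M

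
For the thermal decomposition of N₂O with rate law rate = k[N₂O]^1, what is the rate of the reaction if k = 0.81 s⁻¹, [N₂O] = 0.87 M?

0.7047 M/s

Step 1: Identify the rate law: rate = k[N₂O]^1
Step 2: Substitute values: rate = 0.81 × (0.87)^1
Step 3: Calculate: rate = 0.81 × 0.87 = 0.7047 M/s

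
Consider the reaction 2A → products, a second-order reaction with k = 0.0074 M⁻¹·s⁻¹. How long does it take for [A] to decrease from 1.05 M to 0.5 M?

141.6 s

Step 1: For second-order: t = (1/[A] - 1/[A]₀)/k
Step 2: t = (1/0.5 - 1/1.05)/0.0074
Step 3: t = (2 - 0.9524)/0.0074
Step 4: t = 1.048/0.0074 = 141.6 s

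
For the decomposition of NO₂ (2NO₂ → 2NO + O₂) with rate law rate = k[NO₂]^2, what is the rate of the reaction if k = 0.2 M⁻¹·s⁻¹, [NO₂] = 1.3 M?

0.338 M/s

Step 1: Identify the rate law: rate = k[NO₂]^2
Step 2: Substitute values: rate = 0.2 × (1.3)^2
Step 3: Calculate: rate = 0.2 × 1.69 = 0.338 M/s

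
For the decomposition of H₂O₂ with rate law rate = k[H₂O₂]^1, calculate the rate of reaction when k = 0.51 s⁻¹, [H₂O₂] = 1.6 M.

0.816 M/s

Step 1: Identify the rate law: rate = k[H₂O₂]^1
Step 2: Substitute values: rate = 0.51 × (1.6)^1
Step 3: Calculate: rate = 0.51 × 1.6 = 0.816 M/s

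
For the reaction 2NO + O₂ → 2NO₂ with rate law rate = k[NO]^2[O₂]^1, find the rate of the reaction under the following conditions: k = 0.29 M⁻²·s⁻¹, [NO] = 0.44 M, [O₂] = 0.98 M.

0.05502 M/s

Step 1: The rate law is rate = k[NO]^2[O₂]^1
Step 2: Substitute: rate = 0.29 × (0.44)^2 × (0.98)^1
Step 3: rate = 0.29 × 0.1936 × 0.98 = 0.0550211 M/s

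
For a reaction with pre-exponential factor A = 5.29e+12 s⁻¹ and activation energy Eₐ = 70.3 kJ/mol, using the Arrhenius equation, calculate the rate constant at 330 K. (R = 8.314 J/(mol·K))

3.94e+01 s⁻¹

Step 1: Use the Arrhenius equation: k = A × exp(-Eₐ/RT)
Step 2: Convert Eₐ to J/mol: 70.3 kJ/mol = 70300 J/mol
Step 3: Calculate the exponent: -Eₐ/(RT) = -70300/(8.314 × 330) = -25.62308
Step 4: k = 5.29e+12 × exp(-25.62308)
Step 5: k = 5.29e+12 × 7.44797e-12 = 3.9400e+01 s⁻¹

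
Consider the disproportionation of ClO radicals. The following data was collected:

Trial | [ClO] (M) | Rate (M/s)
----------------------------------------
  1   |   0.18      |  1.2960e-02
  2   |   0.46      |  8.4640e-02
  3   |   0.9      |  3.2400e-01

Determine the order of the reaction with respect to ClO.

second order (2)

Step 1: Compare trials to find order n where rate₂/rate₁ = ([ClO]₂/[ClO]₁)^n
Step 2: rate₂/rate₁ = 8.4640e-02/1.2960e-02 = 6.531
Step 3: [ClO]₂/[ClO]₁ = 0.46/0.18 = 2.556
Step 4: n = ln(6.531)/ln(2.556) = 2.00 ≈ 2
Step 5: The reaction is second order in ClO.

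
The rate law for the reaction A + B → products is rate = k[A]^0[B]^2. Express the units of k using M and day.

M⁻¹·day⁻¹

Step 1: Overall order = 0 + 2 = 2.
Step 2: rate has units M·day⁻¹; [A]^0[B]^2 has units M^2.
Step 3: k = rate/([A]^0[B]^2), so units of k = M^(1-2)·day⁻¹ = M⁻¹·day⁻¹.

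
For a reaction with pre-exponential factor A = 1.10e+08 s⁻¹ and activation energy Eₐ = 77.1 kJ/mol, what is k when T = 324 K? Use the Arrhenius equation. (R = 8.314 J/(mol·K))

4.08e-05 s⁻¹

Step 1: Use the Arrhenius equation: k = A × exp(-Eₐ/RT)
Step 2: Convert Eₐ to J/mol: 77.1 kJ/mol = 77100 J/mol
Step 3: Calculate the exponent: -Eₐ/(RT) = -77100/(8.314 × 324) = -28.62196
Step 4: k = 1.10e+08 × exp(-28.62196)
Step 5: k = 1.10e+08 × 3.71228e-13 = 4.0835e-05 s⁻¹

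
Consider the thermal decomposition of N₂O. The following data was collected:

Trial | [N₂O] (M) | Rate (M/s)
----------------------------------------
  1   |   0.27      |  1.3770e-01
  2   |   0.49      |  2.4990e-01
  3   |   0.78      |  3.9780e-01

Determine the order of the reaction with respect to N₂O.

first order (1)

Step 1: Compare trials to find order n where rate₂/rate₁ = ([N₂O]₂/[N₂O]₁)^n
Step 2: rate₂/rate₁ = 2.4990e-01/1.3770e-01 = 1.815
Step 3: [N₂O]₂/[N₂O]₁ = 0.49/0.27 = 1.815
Step 4: n = ln(1.815)/ln(1.815) = 1.00 ≈ 1
Step 5: The reaction is first order in N₂O.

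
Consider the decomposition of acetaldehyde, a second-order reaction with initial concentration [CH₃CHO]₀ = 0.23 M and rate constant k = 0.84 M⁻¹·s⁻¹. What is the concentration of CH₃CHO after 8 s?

0.09035 M

Step 1: For a second-order reaction: 1/[CH₃CHO] = 1/[CH₃CHO]₀ + kt
Step 2: 1/[CH₃CHO] = 1/0.23 + 0.84 × 8
Step 3: 1/[CH₃CHO] = 4.348 + 6.72 = 11.07
Step 4: [CH₃CHO] = 1/11.07 = 0.09035 M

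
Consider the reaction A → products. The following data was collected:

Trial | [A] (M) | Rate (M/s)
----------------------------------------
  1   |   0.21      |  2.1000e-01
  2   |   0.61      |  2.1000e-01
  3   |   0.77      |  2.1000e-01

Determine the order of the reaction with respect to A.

zeroth order (0)

Step 1: Compare trials - when concentration changes, rate stays constant.
Step 2: rate₂/rate₁ = 2.1000e-01/2.1000e-01 = 1
Step 3: [A]₂/[A]₁ = 0.61/0.21 = 2.905
Step 4: Since rate ratio ≈ (conc ratio)^0, the reaction is zeroth order.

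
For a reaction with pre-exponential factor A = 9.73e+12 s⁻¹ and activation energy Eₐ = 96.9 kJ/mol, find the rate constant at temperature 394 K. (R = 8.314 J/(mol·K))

1.38e+00 s⁻¹

Step 1: Use the Arrhenius equation: k = A × exp(-Eₐ/RT)
Step 2: Convert Eₐ to J/mol: 96.9 kJ/mol = 96900 J/mol
Step 3: Calculate the exponent: -Eₐ/(RT) = -96900/(8.314 × 394) = -29.58132
Step 4: k = 9.73e+12 × exp(-29.58132)
Step 5: k = 9.73e+12 × 1.42232e-13 = 1.3839e+00 s⁻¹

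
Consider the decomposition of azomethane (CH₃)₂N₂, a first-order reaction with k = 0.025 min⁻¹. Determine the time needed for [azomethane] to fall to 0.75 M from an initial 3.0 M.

55.45 min

Step 1: For first-order: t = ln([azomethane]₀/[azomethane])/k
Step 2: t = ln(3.0/0.75)/0.025
Step 3: t = ln(4)/0.025
Step 4: t = 1.386/0.025 = 55.45 min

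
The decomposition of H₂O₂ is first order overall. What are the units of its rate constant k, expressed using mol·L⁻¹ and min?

min⁻¹

Step 1: For overall order n, rate = k × (concentration)^n.
Step 2: Rate has units mol·L⁻¹·min⁻¹; concentration term has units (mol·L⁻¹)^1.
Step 3: k = rate / (concentration)^n, so units of k = (mol·L⁻¹)^(1-1)·min⁻¹ = min⁻¹.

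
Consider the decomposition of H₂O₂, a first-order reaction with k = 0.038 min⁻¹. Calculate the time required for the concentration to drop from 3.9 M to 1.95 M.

18.24 min

Step 1: For first-order: t = ln([H₂O₂]₀/[H₂O₂])/k
Step 2: t = ln(3.9/1.95)/0.038
Step 3: t = ln(2)/0.038
Step 4: t = 0.6931/0.038 = 18.24 min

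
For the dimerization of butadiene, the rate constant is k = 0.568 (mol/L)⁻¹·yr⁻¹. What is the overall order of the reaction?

second order (2)

Step 1: The units of k for an nth-order reaction are (concentration)^(1-n)·(time)⁻¹.
Step 2: Here k has units (mol/L)⁻¹·yr⁻¹, so the concentration exponent is -1.
Step 3: 1 - n = -1 ⇒ n = 2. The reaction is second order.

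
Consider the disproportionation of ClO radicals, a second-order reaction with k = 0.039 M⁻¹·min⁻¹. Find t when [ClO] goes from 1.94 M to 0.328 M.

64.96 min

Step 1: For second-order: t = (1/[ClO] - 1/[ClO]₀)/k
Step 2: t = (1/0.328 - 1/1.94)/0.039
Step 3: t = (3.049 - 0.5155)/0.039
Step 4: t = 2.533/0.039 = 64.96 min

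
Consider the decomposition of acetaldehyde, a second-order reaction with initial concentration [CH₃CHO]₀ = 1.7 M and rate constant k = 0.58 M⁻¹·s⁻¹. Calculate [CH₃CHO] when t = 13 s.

0.123 M

Step 1: For a second-order reaction: 1/[CH₃CHO] = 1/[CH₃CHO]₀ + kt
Step 2: 1/[CH₃CHO] = 1/1.7 + 0.58 × 13
Step 3: 1/[CH₃CHO] = 0.5882 + 7.54 = 8.128
Step 4: [CH₃CHO] = 1/8.128 = 0.123 M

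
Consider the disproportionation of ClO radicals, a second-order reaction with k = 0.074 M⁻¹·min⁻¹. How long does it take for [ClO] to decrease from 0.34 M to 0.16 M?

44.71 min

Step 1: For second-order: t = (1/[ClO] - 1/[ClO]₀)/k
Step 2: t = (1/0.16 - 1/0.34)/0.074
Step 3: t = (6.25 - 2.941)/0.074
Step 4: t = 3.309/0.074 = 44.71 min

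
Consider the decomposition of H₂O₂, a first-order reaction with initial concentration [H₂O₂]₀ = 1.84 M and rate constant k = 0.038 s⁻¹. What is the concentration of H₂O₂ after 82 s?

0.08157 M

Step 1: For a first-order reaction: [H₂O₂] = [H₂O₂]₀ × e^(-kt)
Step 2: [H₂O₂] = 1.84 × e^(-0.038 × 82)
Step 3: [H₂O₂] = 1.84 × e^(-3.116)
Step 4: [H₂O₂] = 1.84 × 0.0443342 = 0.08157 M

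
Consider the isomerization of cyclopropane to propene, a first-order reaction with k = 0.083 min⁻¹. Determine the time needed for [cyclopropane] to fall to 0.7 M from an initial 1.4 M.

8.351 min

Step 1: For first-order: t = ln([cyclopropane]₀/[cyclopropane])/k
Step 2: t = ln(1.4/0.7)/0.083
Step 3: t = ln(2)/0.083
Step 4: t = 0.6931/0.083 = 8.351 min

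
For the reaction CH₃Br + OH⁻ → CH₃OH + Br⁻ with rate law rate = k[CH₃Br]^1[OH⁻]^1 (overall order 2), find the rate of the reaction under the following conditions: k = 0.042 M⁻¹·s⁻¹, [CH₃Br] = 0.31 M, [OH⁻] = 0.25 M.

0.003255 M/s

Step 1: The rate law is rate = k[CH₃Br]^1[OH⁻]^1, overall order = 1+1 = 2
Step 2: Substitute values: rate = 0.042 × (0.31)^1 × (0.25)^1
Step 3: rate = 0.042 × 0.31 × 0.25 = 0.003255 M/s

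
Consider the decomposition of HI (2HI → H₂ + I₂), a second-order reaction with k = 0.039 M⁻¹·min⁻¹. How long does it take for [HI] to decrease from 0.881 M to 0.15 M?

141.8 min

Step 1: For second-order: t = (1/[HI] - 1/[HI]₀)/k
Step 2: t = (1/0.15 - 1/0.881)/0.039
Step 3: t = (6.667 - 1.135)/0.039
Step 4: t = 5.532/0.039 = 141.8 min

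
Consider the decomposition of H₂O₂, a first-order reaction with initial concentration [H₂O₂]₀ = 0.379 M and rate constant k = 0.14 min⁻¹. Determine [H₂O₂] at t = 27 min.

0.00865 M

Step 1: For a first-order reaction: [H₂O₂] = [H₂O₂]₀ × e^(-kt)
Step 2: [H₂O₂] = 0.379 × e^(-0.14 × 27)
Step 3: [H₂O₂] = 0.379 × e^(-3.78)
Step 4: [H₂O₂] = 0.379 × 0.0228227 = 0.00865 M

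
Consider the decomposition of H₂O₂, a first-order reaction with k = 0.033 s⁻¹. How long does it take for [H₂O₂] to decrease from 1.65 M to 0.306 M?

51.06 s

Step 1: For first-order: t = ln([H₂O₂]₀/[H₂O₂])/k
Step 2: t = ln(1.65/0.306)/0.033
Step 3: t = ln(5.392)/0.033
Step 4: t = 1.685/0.033 = 51.06 s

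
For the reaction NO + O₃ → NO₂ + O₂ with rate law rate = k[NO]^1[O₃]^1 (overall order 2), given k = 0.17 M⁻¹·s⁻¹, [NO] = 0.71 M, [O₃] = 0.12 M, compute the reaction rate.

0.01448 M/s

Step 1: The rate law is rate = k[NO]^1[O₃]^1, overall order = 1+1 = 2
Step 2: Substitute values: rate = 0.17 × (0.71)^1 × (0.12)^1
Step 3: rate = 0.17 × 0.71 × 0.12 = 0.014484 M/s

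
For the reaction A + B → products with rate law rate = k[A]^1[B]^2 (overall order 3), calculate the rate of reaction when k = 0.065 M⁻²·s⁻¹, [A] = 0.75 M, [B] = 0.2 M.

0.00195 M/s

Step 1: The rate law is rate = k[A]^1[B]^2, overall order = 1+2 = 3
Step 2: Substitute values: rate = 0.065 × (0.75)^1 × (0.2)^2
Step 3: rate = 0.065 × 0.75 × 0.04 = 0.00195 M/s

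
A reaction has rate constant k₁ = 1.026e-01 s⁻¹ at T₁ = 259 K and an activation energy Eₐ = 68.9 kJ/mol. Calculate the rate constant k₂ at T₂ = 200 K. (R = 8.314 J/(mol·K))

8.162e-06 s⁻¹

Step 1: Use the two-temperature Arrhenius form: ln(k₂/k₁) = -Eₐ/R × (1/T₂ - 1/T₁)
Step 2: Convert Eₐ to J/mol: 68.9 kJ/mol = 68900 J/mol
Step 3: 1/T₂ - 1/T₁ = 1/200 - 1/259 = 1.138996e-03 K⁻¹
Step 4: ln(k₂/k₁) = -68900/8.314 × 1.138996e-03 = -9.43912
Step 5: k₂ = k₁ × exp(-9.43912) = 1.026e-01 × 7.95504e-05 = 8.162e-06 s⁻¹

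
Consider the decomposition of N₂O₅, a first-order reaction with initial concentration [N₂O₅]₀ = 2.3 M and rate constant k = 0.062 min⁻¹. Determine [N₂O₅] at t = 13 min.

1.027 M

Step 1: For a first-order reaction: [N₂O₅] = [N₂O₅]₀ × e^(-kt)
Step 2: [N₂O₅] = 2.3 × e^(-0.062 × 13)
Step 3: [N₂O₅] = 2.3 × e^(-0.806)
Step 4: [N₂O₅] = 2.3 × 0.446641 = 1.027 M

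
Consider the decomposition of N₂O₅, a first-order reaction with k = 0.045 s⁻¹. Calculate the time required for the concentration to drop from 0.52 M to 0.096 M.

37.54 s

Step 1: For first-order: t = ln([N₂O₅]₀/[N₂O₅])/k
Step 2: t = ln(0.52/0.096)/0.045
Step 3: t = ln(5.417)/0.045
Step 4: t = 1.689/0.045 = 37.54 s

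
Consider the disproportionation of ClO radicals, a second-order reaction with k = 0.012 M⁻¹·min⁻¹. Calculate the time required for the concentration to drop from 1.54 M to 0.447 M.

132.3 min

Step 1: For second-order: t = (1/[ClO] - 1/[ClO]₀)/k
Step 2: t = (1/0.447 - 1/1.54)/0.012
Step 3: t = (2.237 - 0.6494)/0.012
Step 4: t = 1.588/0.012 = 132.3 min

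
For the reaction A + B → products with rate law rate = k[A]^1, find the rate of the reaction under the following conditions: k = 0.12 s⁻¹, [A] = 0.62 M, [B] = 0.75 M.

0.0744 M/s

Step 1: The rate law is rate = k[A]^1
Step 2: Note that the rate does not depend on [B] (zero order in B).
Step 3: rate = 0.12 × (0.62)^1 = 0.0744 M/s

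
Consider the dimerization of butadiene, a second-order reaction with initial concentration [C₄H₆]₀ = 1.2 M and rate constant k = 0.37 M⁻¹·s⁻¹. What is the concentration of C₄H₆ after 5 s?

0.3727 M

Step 1: For a second-order reaction: 1/[C₄H₆] = 1/[C₄H₆]₀ + kt
Step 2: 1/[C₄H₆] = 1/1.2 + 0.37 × 5
Step 3: 1/[C₄H₆] = 0.8333 + 1.85 = 2.683
Step 4: [C₄H₆] = 1/2.683 = 0.3727 M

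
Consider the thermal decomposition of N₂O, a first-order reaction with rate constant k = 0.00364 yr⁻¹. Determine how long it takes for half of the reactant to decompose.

190.4 yr

Step 1: For a first-order reaction, t₁/₂ = ln(2)/k
Step 2: t₁/₂ = ln(2)/0.00364
Step 3: t₁/₂ = 0.6931/0.00364 = 190.4 yr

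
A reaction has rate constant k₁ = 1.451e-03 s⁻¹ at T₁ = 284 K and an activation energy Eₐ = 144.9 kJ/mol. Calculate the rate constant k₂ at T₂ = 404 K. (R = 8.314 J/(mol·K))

1.197e+05 s⁻¹

Step 1: Use the two-temperature Arrhenius form: ln(k₂/k₁) = -Eₐ/R × (1/T₂ - 1/T₁)
Step 2: Convert Eₐ to J/mol: 144.9 kJ/mol = 144900 J/mol
Step 3: 1/T₂ - 1/T₁ = 1/404 - 1/284 = -1.045879e-03 K⁻¹
Step 4: ln(k₂/k₁) = -144900/8.314 × -1.045879e-03 = 18.22803
Step 5: k₂ = k₁ × exp(18.22803) = 1.451e-03 × 8.24770e+07 = 1.197e+05 s⁻¹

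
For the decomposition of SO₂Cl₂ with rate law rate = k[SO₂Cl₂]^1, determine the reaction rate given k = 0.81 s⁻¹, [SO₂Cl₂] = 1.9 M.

1.539 M/s

Step 1: Identify the rate law: rate = k[SO₂Cl₂]^1
Step 2: Substitute values: rate = 0.81 × (1.9)^1
Step 3: Calculate: rate = 0.81 × 1.9 = 1.539 M/s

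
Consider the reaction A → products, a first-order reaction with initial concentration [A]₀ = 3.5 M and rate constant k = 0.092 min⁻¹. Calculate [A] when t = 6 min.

2.015 M

Step 1: For a first-order reaction: [A] = [A]₀ × e^(-kt)
Step 2: [A] = 3.5 × e^(-0.092 × 6)
Step 3: [A] = 3.5 × e^(-0.552)
Step 4: [A] = 3.5 × 0.575797 = 2.015 M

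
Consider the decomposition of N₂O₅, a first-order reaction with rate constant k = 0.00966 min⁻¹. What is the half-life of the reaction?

71.75 min

Step 1: For a first-order reaction, t₁/₂ = ln(2)/k
Step 2: t₁/₂ = ln(2)/0.00966
Step 3: t₁/₂ = 0.6931/0.00966 = 71.75 min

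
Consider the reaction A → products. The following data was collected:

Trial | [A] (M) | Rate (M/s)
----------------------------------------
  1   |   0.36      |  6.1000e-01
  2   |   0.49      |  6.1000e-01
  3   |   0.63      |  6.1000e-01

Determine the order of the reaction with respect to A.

zeroth order (0)

Step 1: Compare trials - when concentration changes, rate stays constant.
Step 2: rate₂/rate₁ = 6.1000e-01/6.1000e-01 = 1
Step 3: [A]₂/[A]₁ = 0.49/0.36 = 1.361
Step 4: Since rate ratio ≈ (conc ratio)^0, the reaction is zeroth order.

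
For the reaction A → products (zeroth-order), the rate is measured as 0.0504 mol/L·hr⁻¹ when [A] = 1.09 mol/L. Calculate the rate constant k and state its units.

0.0504 mol/L·hr⁻¹

Step 1: For a zeroth-order reaction, rate = k (independent of concentration).
Step 2: k = rate = 0.0504 mol/L·hr⁻¹.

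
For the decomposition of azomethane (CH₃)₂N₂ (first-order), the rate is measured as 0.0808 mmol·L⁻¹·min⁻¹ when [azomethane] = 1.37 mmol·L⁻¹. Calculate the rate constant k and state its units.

0.05898 min⁻¹

Step 1: rate = k[azomethane]^1, so k = rate / [azomethane]^1.
Step 2: k = 0.0808 / (1.37)^1 = 0.0808 / 1.37.
Step 3: k = 0.05898 min⁻¹.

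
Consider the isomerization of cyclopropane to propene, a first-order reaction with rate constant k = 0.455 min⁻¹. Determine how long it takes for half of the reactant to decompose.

1.523 min

Step 1: For a first-order reaction, t₁/₂ = ln(2)/k
Step 2: t₁/₂ = ln(2)/0.455
Step 3: t₁/₂ = 0.6931/0.455 = 1.523 min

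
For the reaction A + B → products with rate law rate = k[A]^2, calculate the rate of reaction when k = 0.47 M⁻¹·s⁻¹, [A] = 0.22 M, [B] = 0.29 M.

0.02275 M/s

Step 1: The rate law is rate = k[A]^2
Step 2: Note that the rate does not depend on [B] (zero order in B).
Step 3: rate = 0.47 × (0.22)^2 = 0.022748 M/s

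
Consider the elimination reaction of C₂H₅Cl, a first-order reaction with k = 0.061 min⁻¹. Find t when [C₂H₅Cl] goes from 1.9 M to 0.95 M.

11.36 min

Step 1: For first-order: t = ln([C₂H₅Cl]₀/[C₂H₅Cl])/k
Step 2: t = ln(1.9/0.95)/0.061
Step 3: t = ln(2)/0.061
Step 4: t = 0.6931/0.061 = 11.36 min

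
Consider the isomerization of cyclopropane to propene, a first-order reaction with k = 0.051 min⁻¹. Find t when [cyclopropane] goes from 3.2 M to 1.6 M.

13.59 min

Step 1: For first-order: t = ln([cyclopropane]₀/[cyclopropane])/k
Step 2: t = ln(3.2/1.6)/0.051
Step 3: t = ln(2)/0.051
Step 4: t = 0.6931/0.051 = 13.59 min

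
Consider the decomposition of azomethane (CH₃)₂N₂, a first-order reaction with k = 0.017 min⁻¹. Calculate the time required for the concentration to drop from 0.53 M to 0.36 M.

22.75 min

Step 1: For first-order: t = ln([azomethane]₀/[azomethane])/k
Step 2: t = ln(0.53/0.36)/0.017
Step 3: t = ln(1.472)/0.017
Step 4: t = 0.3868/0.017 = 22.75 min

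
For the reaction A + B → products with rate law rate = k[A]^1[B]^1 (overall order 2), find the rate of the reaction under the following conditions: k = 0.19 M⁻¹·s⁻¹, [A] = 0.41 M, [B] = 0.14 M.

0.01091 M/s

Step 1: The rate law is rate = k[A]^1[B]^1, overall order = 1+1 = 2
Step 2: Substitute values: rate = 0.19 × (0.41)^1 × (0.14)^1
Step 3: rate = 0.19 × 0.41 × 0.14 = 0.010906 M/s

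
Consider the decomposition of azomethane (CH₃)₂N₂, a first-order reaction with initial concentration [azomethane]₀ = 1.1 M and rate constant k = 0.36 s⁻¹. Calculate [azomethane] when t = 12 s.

0.01463 M

Step 1: For a first-order reaction: [azomethane] = [azomethane]₀ × e^(-kt)
Step 2: [azomethane] = 1.1 × e^(-0.36 × 12)
Step 3: [azomethane] = 1.1 × e^(-4.32)
Step 4: [azomethane] = 1.1 × 0.0132999 = 0.01463 M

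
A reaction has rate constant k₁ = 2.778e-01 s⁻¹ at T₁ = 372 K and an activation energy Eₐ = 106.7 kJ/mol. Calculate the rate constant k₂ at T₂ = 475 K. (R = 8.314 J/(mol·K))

4.928e+02 s⁻¹

Step 1: Use the two-temperature Arrhenius form: ln(k₂/k₁) = -Eₐ/R × (1/T₂ - 1/T₁)
Step 2: Convert Eₐ to J/mol: 106.7 kJ/mol = 106700 J/mol
Step 3: 1/T₂ - 1/T₁ = 1/475 - 1/372 = -5.829089e-04 K⁻¹
Step 4: ln(k₂/k₁) = -106700/8.314 × -5.829089e-04 = 7.48092
Step 5: k₂ = k₁ × exp(7.48092) = 2.778e-01 × 1.77387e+03 = 4.928e+02 s⁻¹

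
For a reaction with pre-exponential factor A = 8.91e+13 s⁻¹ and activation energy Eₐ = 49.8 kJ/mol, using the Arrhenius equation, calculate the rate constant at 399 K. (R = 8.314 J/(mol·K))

2.69e+07 s⁻¹

Step 1: Use the Arrhenius equation: k = A × exp(-Eₐ/RT)
Step 2: Convert Eₐ to J/mol: 49.8 kJ/mol = 49800 J/mol
Step 3: Calculate the exponent: -Eₐ/(RT) = -49800/(8.314 × 399) = -15.01227
Step 4: k = 8.91e+13 × exp(-15.01227)
Step 5: k = 8.91e+13 × 3.02172e-07 = 2.6924e+07 s⁻¹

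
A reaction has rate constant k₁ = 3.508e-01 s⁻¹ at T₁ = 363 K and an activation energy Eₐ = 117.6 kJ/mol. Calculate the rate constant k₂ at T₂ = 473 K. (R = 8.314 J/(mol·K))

3.024e+03 s⁻¹

Step 1: Use the two-temperature Arrhenius form: ln(k₂/k₁) = -Eₐ/R × (1/T₂ - 1/T₁)
Step 2: Convert Eₐ to J/mol: 117.6 kJ/mol = 117600 J/mol
Step 3: 1/T₂ - 1/T₁ = 1/473 - 1/363 = -6.406560e-04 K⁻¹
Step 4: ln(k₂/k₁) = -117600/8.314 × -6.406560e-04 = 9.06196
Step 5: k₂ = k₁ × exp(9.06196) = 3.508e-01 × 8.62103e+03 = 3.024e+03 s⁻¹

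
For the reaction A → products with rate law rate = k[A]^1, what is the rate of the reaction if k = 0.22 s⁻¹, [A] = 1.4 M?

0.308 M/s

Step 1: Identify the rate law: rate = k[A]^1
Step 2: Substitute values: rate = 0.22 × (1.4)^1
Step 3: Calculate: rate = 0.22 × 1.4 = 0.308 M/s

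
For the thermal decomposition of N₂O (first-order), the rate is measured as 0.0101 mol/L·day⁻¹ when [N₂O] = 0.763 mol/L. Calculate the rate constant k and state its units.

0.01324 day⁻¹

Step 1: rate = k[N₂O]^1, so k = rate / [N₂O]^1.
Step 2: k = 0.0101 / (0.763)^1 = 0.0101 / 0.763.
Step 3: k = 0.01324 day⁻¹.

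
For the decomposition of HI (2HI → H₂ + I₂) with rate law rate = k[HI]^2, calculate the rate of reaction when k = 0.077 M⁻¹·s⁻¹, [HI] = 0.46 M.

0.01629 M/s

Step 1: Identify the rate law: rate = k[HI]^2
Step 2: Substitute values: rate = 0.077 × (0.46)^2
Step 3: Calculate: rate = 0.077 × 0.2116 = 0.0162932 M/s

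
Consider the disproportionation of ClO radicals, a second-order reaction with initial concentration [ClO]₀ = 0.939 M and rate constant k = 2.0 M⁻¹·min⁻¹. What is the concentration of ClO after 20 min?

0.02435 M

Step 1: For a second-order reaction: 1/[ClO] = 1/[ClO]₀ + kt
Step 2: 1/[ClO] = 1/0.939 + 2.0 × 20
Step 3: 1/[ClO] = 1.065 + 40 = 41.06
Step 4: [ClO] = 1/41.06 = 0.02435 M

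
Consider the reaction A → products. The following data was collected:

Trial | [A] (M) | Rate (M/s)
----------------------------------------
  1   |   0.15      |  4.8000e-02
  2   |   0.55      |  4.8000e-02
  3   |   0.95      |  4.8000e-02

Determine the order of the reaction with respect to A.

zeroth order (0)

Step 1: Compare trials - when concentration changes, rate stays constant.
Step 2: rate₂/rate₁ = 4.8000e-02/4.8000e-02 = 1
Step 3: [A]₂/[A]₁ = 0.55/0.15 = 3.667
Step 4: Since rate ratio ≈ (conc ratio)^0, the reaction is zeroth order.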